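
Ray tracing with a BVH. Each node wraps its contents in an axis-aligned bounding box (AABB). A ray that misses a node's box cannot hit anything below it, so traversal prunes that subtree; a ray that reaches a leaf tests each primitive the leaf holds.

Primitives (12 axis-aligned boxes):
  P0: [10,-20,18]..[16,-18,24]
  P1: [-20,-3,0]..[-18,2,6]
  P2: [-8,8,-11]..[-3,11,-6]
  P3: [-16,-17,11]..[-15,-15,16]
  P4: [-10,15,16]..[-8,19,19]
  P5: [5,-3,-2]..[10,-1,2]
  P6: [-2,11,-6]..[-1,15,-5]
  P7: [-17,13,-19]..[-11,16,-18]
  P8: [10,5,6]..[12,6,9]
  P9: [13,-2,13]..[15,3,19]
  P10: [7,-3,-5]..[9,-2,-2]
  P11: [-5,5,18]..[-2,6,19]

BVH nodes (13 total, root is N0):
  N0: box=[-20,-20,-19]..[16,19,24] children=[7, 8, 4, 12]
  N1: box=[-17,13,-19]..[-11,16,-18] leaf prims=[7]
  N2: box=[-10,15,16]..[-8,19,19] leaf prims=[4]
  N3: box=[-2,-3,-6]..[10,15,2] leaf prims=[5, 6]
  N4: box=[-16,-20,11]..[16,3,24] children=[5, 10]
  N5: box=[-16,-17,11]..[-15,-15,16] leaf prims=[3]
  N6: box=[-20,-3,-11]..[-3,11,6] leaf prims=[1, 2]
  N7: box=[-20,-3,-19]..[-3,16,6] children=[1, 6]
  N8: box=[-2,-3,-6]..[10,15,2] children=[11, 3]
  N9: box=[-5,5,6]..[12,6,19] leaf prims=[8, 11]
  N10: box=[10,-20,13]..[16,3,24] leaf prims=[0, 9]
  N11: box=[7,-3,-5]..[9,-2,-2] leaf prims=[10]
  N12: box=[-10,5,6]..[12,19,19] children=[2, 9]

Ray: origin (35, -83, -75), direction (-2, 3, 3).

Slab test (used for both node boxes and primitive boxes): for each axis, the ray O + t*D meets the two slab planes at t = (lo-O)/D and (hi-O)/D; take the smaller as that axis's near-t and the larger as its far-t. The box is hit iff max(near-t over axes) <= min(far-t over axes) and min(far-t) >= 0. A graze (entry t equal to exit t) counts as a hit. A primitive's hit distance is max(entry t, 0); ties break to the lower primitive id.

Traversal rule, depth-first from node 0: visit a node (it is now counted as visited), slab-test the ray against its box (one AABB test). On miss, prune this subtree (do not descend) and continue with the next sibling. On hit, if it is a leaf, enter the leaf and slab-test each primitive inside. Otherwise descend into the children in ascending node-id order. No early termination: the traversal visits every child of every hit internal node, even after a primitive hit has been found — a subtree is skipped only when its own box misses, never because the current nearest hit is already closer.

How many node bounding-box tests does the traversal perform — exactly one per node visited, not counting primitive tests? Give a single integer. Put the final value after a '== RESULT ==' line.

Walk:
N0 x:[19/2,55/2] y:[21,34] z:[56/3,33] -> hit [21,55/2], descend [4, 7, 8, 12]
  N4 x:[19/2,51/2] y:[21,86/3] z:[86/3,33] -> miss, prune
  N7 x:[19,55/2] y:[80/3,33] z:[56/3,27] -> hit [80/3,27], descend [1, 6]
    N1 x:[23,26] y:[32,33] z:[56/3,19] -> miss, prune
    N6 x:[19,55/2] y:[80/3,94/3] z:[64/3,27] -> hit [80/3,27] leaf, test {P1@t=80/3, P2(miss)}
  N8 x:[25/2,37/2] y:[80/3,98/3] z:[23,77/3] -> miss, prune
  N12 x:[23/2,45/2] y:[88/3,34] z:[27,94/3] -> miss, prune

order=[0, 4, 7, 1, 6, 8, 12]  |boxes|=7  |leaves|=1  hit=P1

== RESULT ==
7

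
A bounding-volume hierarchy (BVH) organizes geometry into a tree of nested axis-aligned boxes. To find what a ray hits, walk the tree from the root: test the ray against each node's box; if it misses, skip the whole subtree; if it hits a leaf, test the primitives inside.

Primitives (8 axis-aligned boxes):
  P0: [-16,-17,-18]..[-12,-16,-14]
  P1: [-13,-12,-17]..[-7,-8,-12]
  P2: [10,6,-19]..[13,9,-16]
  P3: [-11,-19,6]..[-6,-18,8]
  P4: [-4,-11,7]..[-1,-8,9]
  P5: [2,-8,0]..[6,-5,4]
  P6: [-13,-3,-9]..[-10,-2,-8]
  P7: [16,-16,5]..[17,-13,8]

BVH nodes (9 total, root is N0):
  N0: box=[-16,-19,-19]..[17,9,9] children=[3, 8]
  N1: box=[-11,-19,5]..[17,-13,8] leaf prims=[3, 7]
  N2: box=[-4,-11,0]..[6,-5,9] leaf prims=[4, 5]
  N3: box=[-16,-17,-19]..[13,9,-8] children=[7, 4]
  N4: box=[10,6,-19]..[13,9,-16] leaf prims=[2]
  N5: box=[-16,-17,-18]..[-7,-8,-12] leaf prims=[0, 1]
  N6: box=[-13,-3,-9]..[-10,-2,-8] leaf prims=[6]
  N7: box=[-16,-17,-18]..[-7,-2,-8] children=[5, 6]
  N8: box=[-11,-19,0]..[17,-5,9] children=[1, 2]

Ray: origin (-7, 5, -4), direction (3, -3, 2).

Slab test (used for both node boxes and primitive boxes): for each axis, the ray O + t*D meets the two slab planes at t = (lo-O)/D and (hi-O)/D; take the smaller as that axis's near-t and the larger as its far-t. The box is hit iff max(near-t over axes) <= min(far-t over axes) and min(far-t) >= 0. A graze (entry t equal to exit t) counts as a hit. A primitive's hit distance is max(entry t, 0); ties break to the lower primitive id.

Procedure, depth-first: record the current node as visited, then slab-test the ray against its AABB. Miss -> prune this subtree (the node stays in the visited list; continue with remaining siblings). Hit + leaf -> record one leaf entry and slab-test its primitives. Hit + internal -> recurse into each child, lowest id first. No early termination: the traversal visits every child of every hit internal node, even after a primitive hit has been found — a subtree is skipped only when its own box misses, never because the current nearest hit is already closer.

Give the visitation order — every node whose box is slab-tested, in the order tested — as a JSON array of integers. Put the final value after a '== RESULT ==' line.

Trace the traversal:
N0 x:[-3,8] y:[-4/3,8] z:[-15/2,13/2] -> hit [-4/3,13/2], descend [3, 8]
  N3 x:[-3,20/3] y:[-4/3,22/3] z:[-15/2,-2] -> miss, prune
  N8 x:[-4/3,8] y:[10/3,8] z:[2,13/2] -> hit [10/3,13/2], descend [1, 2]
    N1 x:[-4/3,8] y:[6,8] z:[9/2,6] -> hit [6,6] leaf, test {P3(miss), P7(miss)}
    N2 x:[1,13/3] y:[10/3,16/3] z:[2,13/2] -> hit [10/3,13/3] leaf, test {P4(miss), P5@t=10/3}

Visited [0, 3, 8, 1, 2]. Tests: 5 box, 2 leaf. Nearest: P5.

== RESULT ==
[0, 3, 8, 1, 2]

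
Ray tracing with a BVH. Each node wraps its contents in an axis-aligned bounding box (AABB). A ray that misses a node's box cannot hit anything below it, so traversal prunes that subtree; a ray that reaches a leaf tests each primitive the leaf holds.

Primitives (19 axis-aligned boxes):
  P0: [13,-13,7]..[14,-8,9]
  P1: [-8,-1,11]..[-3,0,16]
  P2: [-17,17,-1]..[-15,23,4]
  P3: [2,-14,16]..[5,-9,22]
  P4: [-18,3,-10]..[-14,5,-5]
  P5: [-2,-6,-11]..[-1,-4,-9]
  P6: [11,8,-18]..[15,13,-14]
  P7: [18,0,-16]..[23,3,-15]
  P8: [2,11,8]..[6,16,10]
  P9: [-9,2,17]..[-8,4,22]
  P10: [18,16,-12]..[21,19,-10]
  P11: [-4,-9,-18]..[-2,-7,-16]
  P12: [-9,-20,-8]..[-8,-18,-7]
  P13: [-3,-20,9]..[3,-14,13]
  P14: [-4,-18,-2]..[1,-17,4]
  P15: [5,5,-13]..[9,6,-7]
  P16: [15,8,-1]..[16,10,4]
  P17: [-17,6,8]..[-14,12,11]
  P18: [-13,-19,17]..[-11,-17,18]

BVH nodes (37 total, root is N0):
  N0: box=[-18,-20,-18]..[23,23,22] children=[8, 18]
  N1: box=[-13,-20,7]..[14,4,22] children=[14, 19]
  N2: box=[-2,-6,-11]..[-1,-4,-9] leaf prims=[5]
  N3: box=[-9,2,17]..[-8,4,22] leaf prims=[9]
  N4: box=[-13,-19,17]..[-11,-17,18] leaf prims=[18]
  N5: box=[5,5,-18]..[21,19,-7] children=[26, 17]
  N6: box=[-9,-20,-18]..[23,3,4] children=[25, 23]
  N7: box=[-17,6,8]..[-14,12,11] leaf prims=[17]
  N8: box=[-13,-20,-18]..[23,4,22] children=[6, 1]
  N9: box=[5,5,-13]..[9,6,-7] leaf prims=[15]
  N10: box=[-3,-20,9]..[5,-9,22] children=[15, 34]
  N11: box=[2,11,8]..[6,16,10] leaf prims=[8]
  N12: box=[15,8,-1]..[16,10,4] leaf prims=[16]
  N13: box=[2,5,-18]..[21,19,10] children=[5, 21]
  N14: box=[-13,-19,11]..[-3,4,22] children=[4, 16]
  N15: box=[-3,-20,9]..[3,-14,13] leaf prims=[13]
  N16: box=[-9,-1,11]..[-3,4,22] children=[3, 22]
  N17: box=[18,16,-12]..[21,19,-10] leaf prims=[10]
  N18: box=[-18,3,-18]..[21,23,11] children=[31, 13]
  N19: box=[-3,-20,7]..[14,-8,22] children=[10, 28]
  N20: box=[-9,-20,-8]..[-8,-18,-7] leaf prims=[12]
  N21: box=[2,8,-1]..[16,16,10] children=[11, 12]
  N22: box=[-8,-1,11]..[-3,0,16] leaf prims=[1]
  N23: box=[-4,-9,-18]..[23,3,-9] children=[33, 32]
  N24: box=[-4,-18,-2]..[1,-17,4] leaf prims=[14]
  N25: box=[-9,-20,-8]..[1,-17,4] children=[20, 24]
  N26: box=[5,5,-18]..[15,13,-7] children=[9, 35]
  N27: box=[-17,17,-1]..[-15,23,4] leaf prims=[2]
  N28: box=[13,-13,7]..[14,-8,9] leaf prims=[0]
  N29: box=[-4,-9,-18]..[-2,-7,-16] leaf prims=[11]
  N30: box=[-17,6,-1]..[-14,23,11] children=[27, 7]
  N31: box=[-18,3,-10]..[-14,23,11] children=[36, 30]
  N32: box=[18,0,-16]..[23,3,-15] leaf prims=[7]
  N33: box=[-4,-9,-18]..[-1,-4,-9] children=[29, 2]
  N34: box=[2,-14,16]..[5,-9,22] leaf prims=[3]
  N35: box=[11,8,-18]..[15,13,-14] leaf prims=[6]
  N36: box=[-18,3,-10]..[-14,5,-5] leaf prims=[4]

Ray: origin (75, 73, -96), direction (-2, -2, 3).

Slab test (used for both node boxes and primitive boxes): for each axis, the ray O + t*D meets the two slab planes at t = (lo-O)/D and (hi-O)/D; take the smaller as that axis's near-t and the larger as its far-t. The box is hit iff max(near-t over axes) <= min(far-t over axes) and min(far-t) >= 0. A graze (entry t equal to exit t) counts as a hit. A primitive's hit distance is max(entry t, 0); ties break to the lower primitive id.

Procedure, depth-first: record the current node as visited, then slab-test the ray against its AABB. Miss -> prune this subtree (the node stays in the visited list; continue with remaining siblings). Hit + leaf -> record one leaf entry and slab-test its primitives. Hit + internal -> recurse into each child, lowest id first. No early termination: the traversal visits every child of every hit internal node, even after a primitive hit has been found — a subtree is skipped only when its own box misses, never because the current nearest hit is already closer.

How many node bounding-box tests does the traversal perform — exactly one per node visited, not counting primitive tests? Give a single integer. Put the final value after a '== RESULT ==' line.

Walk:
N0 x:[26,93/2] y:[25,93/2] z:[26,118/3] -> hit [26,118/3], descend [8, 18]
  N8 x:[26,44] y:[69/2,93/2] z:[26,118/3] -> hit [69/2,118/3], descend [1, 6]
    N1 x:[61/2,44] y:[69/2,93/2] z:[103/3,118/3] -> hit [69/2,118/3], descend [14, 19]
      N14 x:[39,44] y:[69/2,46] z:[107/3,118/3] -> hit [39,118/3], descend [4, 16]
        N4 x:[43,44] y:[45,46] z:[113/3,38] -> miss, prune
        N16 x:[39,42] y:[69/2,37] z:[107/3,118/3] -> miss, prune
      N19 x:[61/2,39] y:[81/2,93/2] z:[103/3,118/3] -> miss, prune
    N6 x:[26,42] y:[35,93/2] z:[26,100/3] -> miss, prune
  N18 x:[27,93/2] y:[25,35] z:[26,107/3] -> hit [27,35], descend [13, 31]
    N13 x:[27,73/2] y:[27,34] z:[26,106/3] -> hit [27,34], descend [5, 21]
      N5 x:[27,35] y:[27,34] z:[26,89/3] -> hit [27,89/3], descend [17, 26]
        N17 x:[27,57/2] y:[27,57/2] z:[28,86/3] -> hit [28,57/2] leaf, test {P10@t=28}
        N26 x:[30,35] y:[30,34] z:[26,89/3] -> miss, prune
      N21 x:[59/2,73/2] y:[57/2,65/2] z:[95/3,106/3] -> hit [95/3,65/2], descend [11, 12]
        N11 x:[69/2,73/2] y:[57/2,31] z:[104/3,106/3] -> miss, prune
        N12 x:[59/2,30] y:[63/2,65/2] z:[95/3,100/3] -> miss, prune
    N31 x:[89/2,93/2] y:[25,35] z:[86/3,107/3] -> miss, prune

Visited [0, 8, 1, 14, 4, 16, 19, 6, 18, 13, 5, 17, 26, 21, 11, 12, 31]. Tests: 17 box, 1 leaf. Nearest: P10.

== RESULT ==
17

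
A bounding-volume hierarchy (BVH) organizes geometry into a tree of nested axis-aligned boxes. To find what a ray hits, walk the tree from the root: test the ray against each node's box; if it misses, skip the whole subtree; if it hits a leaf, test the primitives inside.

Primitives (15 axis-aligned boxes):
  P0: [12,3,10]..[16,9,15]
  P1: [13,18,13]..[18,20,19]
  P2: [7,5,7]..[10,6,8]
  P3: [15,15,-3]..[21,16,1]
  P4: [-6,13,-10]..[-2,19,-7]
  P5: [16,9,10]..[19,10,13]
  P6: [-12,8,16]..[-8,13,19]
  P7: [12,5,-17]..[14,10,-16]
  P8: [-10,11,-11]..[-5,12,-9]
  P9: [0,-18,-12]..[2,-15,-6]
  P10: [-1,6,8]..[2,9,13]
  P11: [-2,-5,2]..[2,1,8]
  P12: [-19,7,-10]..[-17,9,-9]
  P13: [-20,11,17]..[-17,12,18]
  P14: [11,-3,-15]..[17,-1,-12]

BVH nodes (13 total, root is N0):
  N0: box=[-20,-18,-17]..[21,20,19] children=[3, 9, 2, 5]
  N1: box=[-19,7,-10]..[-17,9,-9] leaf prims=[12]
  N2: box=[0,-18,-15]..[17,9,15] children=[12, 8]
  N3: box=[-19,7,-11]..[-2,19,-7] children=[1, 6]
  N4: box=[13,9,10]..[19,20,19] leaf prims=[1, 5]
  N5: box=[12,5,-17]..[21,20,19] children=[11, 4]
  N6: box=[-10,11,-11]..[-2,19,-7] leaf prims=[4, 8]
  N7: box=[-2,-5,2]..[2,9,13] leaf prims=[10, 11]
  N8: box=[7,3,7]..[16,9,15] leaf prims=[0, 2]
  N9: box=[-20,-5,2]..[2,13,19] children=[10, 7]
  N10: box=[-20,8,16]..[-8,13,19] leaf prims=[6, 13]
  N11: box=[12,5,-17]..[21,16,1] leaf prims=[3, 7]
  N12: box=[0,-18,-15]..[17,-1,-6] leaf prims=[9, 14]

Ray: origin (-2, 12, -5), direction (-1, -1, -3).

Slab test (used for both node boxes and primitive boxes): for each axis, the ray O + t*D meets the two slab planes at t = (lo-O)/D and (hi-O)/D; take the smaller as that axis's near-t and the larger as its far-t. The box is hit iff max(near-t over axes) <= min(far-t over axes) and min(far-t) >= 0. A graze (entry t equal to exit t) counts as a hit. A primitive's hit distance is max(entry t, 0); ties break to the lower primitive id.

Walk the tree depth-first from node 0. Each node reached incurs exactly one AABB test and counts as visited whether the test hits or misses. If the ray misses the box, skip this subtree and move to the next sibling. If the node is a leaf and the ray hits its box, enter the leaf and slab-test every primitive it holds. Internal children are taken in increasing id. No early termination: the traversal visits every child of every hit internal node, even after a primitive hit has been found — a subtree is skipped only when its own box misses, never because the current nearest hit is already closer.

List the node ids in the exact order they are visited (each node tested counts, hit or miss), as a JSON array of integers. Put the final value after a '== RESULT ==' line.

Walk:
N0 x:[-23,18] y:[-8,30] z:[-8,4] -> hit [-8,4], descend [2, 3, 5, 9]
  N2 x:[-19,-2] y:[3,30] z:[-20/3,10/3] -> miss, prune
  N3 x:[0,17] y:[-7,5] z:[2/3,2] -> hit [2/3,2], descend [1, 6]
    N1 x:[15,17] y:[3,5] z:[4/3,5/3] -> miss, prune
    N6 x:[0,8] y:[-7,1] z:[2/3,2] -> hit [2/3,1] leaf, test {P4(miss), P8(miss)}
  N5 x:[-23,-14] y:[-8,7] z:[-8,4] -> miss, prune
  N9 x:[-4,18] y:[-1,17] z:[-8,-7/3] -> miss, prune

Summary -> nodes [0, 2, 3, 1, 6, 5, 9]; box-tests=7; leaf-entries=1; first=miss

== RESULT ==
[0, 2, 3, 1, 6, 5, 9]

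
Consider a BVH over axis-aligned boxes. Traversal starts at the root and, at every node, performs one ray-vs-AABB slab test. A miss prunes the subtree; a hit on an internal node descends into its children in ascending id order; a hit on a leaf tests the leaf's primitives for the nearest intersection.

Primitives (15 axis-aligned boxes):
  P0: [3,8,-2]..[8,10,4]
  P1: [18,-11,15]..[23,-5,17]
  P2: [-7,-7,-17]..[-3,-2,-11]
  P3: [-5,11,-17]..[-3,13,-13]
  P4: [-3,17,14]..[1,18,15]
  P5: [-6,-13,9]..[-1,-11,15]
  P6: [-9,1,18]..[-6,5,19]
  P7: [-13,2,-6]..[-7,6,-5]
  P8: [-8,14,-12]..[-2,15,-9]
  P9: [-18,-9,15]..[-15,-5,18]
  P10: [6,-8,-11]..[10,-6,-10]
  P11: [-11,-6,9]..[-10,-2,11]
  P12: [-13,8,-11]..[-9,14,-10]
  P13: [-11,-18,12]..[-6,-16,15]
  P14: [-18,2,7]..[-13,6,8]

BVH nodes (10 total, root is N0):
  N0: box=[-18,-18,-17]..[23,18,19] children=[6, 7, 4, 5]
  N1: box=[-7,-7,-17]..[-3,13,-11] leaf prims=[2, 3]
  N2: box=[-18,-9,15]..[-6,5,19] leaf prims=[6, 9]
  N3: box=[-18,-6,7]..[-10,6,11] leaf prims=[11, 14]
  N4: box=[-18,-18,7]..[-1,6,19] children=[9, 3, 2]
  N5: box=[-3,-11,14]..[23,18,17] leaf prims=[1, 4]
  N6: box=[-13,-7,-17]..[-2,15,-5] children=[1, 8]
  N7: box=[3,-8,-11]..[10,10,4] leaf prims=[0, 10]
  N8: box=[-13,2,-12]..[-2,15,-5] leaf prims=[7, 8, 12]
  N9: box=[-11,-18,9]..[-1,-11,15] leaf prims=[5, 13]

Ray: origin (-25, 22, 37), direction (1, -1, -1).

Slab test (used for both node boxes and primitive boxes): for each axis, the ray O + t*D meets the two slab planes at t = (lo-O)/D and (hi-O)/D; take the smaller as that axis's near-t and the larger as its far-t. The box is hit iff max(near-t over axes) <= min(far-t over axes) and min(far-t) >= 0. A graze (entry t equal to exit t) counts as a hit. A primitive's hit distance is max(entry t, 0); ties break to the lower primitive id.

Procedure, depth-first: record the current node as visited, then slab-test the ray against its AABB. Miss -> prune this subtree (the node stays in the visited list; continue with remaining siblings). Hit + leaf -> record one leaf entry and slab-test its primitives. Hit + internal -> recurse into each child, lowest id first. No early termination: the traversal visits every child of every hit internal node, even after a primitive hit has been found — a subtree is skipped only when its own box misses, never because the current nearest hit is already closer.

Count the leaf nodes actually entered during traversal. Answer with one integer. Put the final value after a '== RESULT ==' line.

Trace the traversal:
N0 x:[7,48] y:[4,40] z:[18,54] -> hit [18,40], descend [4, 5, 6, 7]
  N4 x:[7,24] y:[16,40] z:[18,30] -> hit [18,24], descend [2, 3, 9]
    N2 x:[7,19] y:[17,31] z:[18,22] -> hit [18,19] leaf, test {P6@t=18, P9(miss)}
    N3 x:[7,15] y:[16,28] z:[26,30] -> miss, prune
    N9 x:[14,24] y:[33,40] z:[22,28] -> miss, prune
  N5 x:[22,48] y:[4,33] z:[20,23] -> hit [22,23] leaf, test {P1(miss), P4(miss)}
  N6 x:[12,23] y:[7,29] z:[42,54] -> miss, prune
  N7 x:[28,35] y:[12,30] z:[33,48] -> miss, prune

Summary -> nodes [0, 4, 2, 3, 9, 5, 6, 7]; box-tests=8; leaf-entries=2; first=P6

== RESULT ==
2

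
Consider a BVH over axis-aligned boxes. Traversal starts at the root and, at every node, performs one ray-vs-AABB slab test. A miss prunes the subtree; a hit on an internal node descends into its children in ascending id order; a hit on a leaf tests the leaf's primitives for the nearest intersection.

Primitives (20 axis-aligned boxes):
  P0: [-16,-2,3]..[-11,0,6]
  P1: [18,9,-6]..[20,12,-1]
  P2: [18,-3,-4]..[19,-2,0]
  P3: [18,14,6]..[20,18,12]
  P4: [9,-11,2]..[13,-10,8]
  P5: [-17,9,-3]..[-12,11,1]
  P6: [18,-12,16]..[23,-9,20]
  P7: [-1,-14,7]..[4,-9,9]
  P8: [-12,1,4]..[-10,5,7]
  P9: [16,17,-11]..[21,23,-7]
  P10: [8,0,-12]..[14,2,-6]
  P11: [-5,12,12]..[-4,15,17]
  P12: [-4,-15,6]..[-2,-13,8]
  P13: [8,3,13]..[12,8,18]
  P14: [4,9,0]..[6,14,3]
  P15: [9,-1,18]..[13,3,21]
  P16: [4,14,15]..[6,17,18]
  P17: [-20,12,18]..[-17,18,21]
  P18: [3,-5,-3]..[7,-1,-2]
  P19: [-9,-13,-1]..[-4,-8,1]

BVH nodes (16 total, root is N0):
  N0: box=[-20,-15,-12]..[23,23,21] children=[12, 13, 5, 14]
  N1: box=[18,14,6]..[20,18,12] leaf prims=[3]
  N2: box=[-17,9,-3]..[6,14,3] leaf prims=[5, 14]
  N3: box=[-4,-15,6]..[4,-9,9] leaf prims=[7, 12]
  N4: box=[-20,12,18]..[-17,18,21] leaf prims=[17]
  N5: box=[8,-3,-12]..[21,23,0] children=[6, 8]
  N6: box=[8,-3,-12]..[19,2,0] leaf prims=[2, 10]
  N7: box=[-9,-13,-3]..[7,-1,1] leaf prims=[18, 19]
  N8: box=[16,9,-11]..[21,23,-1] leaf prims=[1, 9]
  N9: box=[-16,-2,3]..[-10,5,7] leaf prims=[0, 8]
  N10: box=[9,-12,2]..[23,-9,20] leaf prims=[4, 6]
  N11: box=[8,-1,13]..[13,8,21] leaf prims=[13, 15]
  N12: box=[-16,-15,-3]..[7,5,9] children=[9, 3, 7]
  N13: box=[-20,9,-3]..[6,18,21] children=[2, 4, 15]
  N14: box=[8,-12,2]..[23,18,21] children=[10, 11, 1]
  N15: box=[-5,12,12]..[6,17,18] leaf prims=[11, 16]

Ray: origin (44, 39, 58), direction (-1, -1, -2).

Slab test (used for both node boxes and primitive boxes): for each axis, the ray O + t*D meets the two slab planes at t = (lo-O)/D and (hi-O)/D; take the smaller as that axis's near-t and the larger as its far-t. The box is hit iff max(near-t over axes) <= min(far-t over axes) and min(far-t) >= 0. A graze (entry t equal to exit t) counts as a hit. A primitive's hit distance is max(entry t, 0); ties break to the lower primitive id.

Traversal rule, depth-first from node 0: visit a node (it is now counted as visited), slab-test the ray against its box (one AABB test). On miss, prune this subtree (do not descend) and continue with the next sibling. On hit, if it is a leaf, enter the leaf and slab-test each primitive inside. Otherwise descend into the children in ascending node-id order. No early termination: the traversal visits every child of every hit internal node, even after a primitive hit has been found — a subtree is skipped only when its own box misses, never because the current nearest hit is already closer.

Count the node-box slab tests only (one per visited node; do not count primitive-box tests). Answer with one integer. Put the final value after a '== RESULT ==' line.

Traverse from the root:
N0 x:[21,64] y:[16,54] z:[37/2,35] -> hit [21,35], descend [5, 12, 13, 14]
  N5 x:[23,36] y:[16,42] z:[29,35] -> hit [29,35], descend [6, 8]
    N6 x:[25,36] y:[37,42] z:[29,35] -> miss, prune
    N8 x:[23,28] y:[16,30] z:[59/2,69/2] -> miss, prune
  N12 x:[37,60] y:[34,54] z:[49/2,61/2] -> miss, prune
  N13 x:[38,64] y:[21,30] z:[37/2,61/2] -> miss, prune
  N14 x:[21,36] y:[21,51] z:[37/2,28] -> hit [21,28], descend [1, 10, 11]
    N1 x:[24,26] y:[21,25] z:[23,26] -> hit [24,25] leaf, test {P3@t=24}
    N10 x:[21,35] y:[48,51] z:[19,28] -> miss, prune
    N11 x:[31,36] y:[31,40] z:[37/2,45/2] -> miss, prune

Visited [0, 5, 6, 8, 12, 13, 14, 1, 10, 11]. Tests: 10 box, 1 leaf. Nearest: P3.

== RESULT ==
10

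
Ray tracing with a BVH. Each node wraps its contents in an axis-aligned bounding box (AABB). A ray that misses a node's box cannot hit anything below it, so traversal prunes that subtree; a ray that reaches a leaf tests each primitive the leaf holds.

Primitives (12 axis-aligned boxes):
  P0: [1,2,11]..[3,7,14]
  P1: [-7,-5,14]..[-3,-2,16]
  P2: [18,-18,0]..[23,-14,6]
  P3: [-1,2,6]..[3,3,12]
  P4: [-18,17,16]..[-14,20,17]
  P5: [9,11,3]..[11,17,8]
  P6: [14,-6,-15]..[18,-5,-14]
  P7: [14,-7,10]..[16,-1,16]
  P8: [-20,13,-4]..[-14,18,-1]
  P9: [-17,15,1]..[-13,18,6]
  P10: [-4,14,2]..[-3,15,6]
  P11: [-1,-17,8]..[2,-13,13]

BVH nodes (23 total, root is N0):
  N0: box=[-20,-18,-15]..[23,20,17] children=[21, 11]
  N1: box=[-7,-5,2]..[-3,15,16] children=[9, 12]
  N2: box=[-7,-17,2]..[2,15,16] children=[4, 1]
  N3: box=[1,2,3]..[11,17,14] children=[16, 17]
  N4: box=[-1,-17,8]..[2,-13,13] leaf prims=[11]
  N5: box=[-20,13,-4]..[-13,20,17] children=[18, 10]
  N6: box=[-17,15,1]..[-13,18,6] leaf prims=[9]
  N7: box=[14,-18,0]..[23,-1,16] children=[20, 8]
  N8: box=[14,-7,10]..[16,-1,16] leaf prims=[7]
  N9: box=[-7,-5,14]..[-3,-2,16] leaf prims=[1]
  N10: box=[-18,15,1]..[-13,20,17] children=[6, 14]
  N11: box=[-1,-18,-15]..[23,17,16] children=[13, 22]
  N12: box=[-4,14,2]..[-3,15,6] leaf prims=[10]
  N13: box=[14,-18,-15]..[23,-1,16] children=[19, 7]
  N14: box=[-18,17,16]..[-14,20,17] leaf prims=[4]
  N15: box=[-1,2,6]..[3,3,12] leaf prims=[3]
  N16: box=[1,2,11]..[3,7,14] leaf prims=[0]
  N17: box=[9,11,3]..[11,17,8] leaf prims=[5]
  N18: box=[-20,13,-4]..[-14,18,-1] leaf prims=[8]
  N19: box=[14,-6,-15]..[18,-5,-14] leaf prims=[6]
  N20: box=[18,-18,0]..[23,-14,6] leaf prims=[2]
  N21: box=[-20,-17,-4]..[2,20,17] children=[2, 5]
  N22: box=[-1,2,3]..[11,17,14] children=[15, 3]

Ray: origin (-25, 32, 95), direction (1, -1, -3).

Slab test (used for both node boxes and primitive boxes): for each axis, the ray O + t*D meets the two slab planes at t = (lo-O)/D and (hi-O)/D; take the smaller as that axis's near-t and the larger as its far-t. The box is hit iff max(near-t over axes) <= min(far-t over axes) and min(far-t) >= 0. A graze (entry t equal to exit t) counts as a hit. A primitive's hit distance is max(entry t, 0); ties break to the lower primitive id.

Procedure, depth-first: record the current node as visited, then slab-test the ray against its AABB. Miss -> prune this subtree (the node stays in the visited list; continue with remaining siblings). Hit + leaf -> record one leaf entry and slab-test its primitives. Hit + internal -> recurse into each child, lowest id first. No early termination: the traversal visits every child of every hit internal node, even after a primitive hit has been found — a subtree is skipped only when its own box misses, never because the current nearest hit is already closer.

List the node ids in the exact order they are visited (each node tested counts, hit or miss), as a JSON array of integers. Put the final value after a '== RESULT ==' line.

Traverse from the root:
N0 x:[5,48] y:[12,50] z:[26,110/3] -> hit [26,110/3], descend [11, 21]
  N11 x:[24,48] y:[15,50] z:[79/3,110/3] -> hit [79/3,110/3], descend [13, 22]
    N13 x:[39,48] y:[33,50] z:[79/3,110/3] -> miss, prune
    N22 x:[24,36] y:[15,30] z:[27,92/3] -> hit [27,30], descend [3, 15]
      N3 x:[26,36] y:[15,30] z:[27,92/3] -> hit [27,30], descend [16, 17]
        N16 x:[26,28] y:[25,30] z:[27,28] -> hit [27,28] leaf, test {P0@t=27}
        N17 x:[34,36] y:[15,21] z:[29,92/3] -> miss, prune
      N15 x:[24,28] y:[29,30] z:[83/3,89/3] -> miss, prune
  N21 x:[5,27] y:[12,49] z:[26,33] -> hit [26,27], descend [2, 5]
    N2 x:[18,27] y:[17,49] z:[79/3,31] -> hit [79/3,27], descend [1, 4]
      N1 x:[18,22] y:[17,37] z:[79/3,31] -> miss, prune
      N4 x:[24,27] y:[45,49] z:[82/3,29] -> miss, prune
    N5 x:[5,12] y:[12,19] z:[26,33] -> miss, prune

order=[0, 11, 13, 22, 3, 16, 17, 15, 21, 2, 1, 4, 5]  |boxes|=13  |leaves|=1  hit=P0

== RESULT ==
[0, 11, 13, 22, 3, 16, 17, 15, 21, 2, 1, 4, 5]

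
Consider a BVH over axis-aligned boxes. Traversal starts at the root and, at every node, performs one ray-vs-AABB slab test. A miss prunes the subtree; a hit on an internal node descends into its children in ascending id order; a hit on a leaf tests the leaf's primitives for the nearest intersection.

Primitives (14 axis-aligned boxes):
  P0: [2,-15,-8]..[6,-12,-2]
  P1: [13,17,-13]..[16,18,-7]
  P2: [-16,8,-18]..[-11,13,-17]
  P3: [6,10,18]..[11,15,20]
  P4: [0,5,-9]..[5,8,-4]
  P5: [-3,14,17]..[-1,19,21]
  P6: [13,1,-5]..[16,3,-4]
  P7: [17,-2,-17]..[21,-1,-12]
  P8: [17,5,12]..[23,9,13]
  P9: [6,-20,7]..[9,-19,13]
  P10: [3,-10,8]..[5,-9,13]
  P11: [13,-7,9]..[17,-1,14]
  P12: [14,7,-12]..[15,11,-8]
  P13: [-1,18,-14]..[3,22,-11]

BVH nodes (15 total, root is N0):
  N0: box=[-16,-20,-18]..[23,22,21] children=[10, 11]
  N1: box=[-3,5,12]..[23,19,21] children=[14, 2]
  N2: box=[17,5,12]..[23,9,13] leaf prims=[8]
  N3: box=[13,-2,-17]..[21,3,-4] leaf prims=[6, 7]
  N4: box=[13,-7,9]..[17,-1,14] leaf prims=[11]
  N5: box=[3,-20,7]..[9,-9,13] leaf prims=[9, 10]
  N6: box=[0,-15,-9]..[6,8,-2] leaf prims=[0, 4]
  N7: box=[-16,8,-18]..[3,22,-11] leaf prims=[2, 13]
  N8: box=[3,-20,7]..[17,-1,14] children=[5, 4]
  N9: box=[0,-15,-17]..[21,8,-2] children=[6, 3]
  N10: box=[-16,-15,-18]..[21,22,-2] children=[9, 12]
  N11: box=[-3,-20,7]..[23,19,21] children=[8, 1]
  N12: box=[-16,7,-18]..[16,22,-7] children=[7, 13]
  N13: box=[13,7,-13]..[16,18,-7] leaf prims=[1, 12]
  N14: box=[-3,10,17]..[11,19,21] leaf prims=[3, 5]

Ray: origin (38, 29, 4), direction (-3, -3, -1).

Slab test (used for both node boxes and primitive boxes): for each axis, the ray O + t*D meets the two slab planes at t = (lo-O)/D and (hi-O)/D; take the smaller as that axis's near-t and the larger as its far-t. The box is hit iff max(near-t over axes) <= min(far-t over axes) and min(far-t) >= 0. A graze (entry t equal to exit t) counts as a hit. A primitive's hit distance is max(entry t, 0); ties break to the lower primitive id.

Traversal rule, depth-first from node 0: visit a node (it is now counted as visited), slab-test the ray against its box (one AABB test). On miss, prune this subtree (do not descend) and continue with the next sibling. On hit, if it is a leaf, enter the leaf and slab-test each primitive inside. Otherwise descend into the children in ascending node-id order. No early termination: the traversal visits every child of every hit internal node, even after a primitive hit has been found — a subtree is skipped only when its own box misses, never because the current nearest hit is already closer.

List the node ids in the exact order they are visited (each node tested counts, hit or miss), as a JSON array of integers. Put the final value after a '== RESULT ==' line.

Walk:
N0 x:[5,18] y:[7/3,49/3] z:[-17,22] -> hit [5,49/3], descend [10, 11]
  N10 x:[17/3,18] y:[7/3,44/3] z:[6,22] -> hit [6,44/3], descend [9, 12]
    N9 x:[17/3,38/3] y:[7,44/3] z:[6,21] -> hit [7,38/3], descend [3, 6]
      N3 x:[17/3,25/3] y:[26/3,31/3] z:[8,21] -> miss, prune
      N6 x:[32/3,38/3] y:[7,44/3] z:[6,13] -> hit [32/3,38/3] leaf, test {P0(miss), P4(miss)}
    N12 x:[22/3,18] y:[7/3,22/3] z:[11,22] -> miss, prune
  N11 x:[5,41/3] y:[10/3,49/3] z:[-17,-3] -> miss, prune

Visited [0, 10, 9, 3, 6, 12, 11]. Tests: 7 box, 1 leaf. Nearest: miss.

== RESULT ==
[0, 10, 9, 3, 6, 12, 11]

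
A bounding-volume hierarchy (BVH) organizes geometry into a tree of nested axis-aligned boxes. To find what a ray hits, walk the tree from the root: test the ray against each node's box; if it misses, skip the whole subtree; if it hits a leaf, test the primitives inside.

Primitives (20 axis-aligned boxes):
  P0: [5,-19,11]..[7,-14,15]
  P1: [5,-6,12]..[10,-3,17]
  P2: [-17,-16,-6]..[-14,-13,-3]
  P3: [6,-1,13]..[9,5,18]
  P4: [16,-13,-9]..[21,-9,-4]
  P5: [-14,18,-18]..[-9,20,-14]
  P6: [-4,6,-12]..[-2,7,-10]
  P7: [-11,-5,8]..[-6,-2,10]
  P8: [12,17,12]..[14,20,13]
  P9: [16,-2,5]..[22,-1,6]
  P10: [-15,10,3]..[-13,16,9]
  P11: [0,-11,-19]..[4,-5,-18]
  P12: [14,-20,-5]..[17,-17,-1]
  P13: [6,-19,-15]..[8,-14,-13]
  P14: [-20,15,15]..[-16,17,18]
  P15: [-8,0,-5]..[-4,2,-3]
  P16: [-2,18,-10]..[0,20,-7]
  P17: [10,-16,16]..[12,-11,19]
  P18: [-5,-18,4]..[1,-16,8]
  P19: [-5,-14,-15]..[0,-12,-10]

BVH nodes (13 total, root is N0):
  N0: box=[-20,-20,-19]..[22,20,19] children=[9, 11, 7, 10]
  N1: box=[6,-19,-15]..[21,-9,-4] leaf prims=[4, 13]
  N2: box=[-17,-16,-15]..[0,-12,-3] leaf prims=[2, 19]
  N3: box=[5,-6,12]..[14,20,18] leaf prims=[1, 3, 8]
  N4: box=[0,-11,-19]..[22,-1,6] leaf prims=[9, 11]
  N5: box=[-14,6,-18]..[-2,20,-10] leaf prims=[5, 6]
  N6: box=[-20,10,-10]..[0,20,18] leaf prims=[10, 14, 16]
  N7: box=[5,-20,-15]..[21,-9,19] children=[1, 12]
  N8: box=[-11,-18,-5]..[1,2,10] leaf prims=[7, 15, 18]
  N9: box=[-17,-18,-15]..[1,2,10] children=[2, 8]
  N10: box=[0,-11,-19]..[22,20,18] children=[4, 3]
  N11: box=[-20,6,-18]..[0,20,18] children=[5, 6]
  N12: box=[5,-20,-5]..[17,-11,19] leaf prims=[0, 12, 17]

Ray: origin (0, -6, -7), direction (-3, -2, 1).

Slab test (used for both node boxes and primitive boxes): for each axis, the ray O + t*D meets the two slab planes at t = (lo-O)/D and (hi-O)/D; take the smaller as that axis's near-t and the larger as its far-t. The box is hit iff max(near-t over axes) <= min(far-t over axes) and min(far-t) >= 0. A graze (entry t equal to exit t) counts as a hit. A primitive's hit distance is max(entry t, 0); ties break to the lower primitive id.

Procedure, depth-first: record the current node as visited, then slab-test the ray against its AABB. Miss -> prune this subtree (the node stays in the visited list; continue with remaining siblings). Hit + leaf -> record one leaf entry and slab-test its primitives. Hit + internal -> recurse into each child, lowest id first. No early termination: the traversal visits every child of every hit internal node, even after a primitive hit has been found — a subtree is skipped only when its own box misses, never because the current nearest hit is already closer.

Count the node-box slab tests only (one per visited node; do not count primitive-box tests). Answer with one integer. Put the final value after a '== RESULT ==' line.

Trace the traversal:
N0 x:[-22/3,20/3] y:[-13,7] z:[-12,26] -> hit [-22/3,20/3], descend [7, 9, 10, 11]
  N7 x:[-7,-5/3] y:[3/2,7] z:[-8,26] -> miss, prune
  N9 x:[-1/3,17/3] y:[-4,6] z:[-8,17] -> hit [-1/3,17/3], descend [2, 8]
    N2 x:[0,17/3] y:[3,5] z:[-8,4] -> hit [3,4] leaf, test {P2(miss), P19(miss)}
    N8 x:[-1/3,11/3] y:[-4,6] z:[2,17] -> hit [2,11/3] leaf, test {P7(miss), P15(miss), P18(miss)}
  N10 x:[-22/3,0] y:[-13,5/2] z:[-12,25] -> hit [-22/3,0], descend [3, 4]
    N3 x:[-14/3,-5/3] y:[-13,0] z:[19,25] -> miss, prune
    N4 x:[-22/3,0] y:[-5/2,5/2] z:[-12,13] -> hit [-5/2,0] leaf, test {P9(miss), P11(miss)}
  N11 x:[0,20/3] y:[-13,-6] z:[-11,25] -> miss, prune

Summary -> nodes [0, 7, 9, 2, 8, 10, 3, 4, 11]; box-tests=9; leaf-entries=3; first=miss

== RESULT ==
9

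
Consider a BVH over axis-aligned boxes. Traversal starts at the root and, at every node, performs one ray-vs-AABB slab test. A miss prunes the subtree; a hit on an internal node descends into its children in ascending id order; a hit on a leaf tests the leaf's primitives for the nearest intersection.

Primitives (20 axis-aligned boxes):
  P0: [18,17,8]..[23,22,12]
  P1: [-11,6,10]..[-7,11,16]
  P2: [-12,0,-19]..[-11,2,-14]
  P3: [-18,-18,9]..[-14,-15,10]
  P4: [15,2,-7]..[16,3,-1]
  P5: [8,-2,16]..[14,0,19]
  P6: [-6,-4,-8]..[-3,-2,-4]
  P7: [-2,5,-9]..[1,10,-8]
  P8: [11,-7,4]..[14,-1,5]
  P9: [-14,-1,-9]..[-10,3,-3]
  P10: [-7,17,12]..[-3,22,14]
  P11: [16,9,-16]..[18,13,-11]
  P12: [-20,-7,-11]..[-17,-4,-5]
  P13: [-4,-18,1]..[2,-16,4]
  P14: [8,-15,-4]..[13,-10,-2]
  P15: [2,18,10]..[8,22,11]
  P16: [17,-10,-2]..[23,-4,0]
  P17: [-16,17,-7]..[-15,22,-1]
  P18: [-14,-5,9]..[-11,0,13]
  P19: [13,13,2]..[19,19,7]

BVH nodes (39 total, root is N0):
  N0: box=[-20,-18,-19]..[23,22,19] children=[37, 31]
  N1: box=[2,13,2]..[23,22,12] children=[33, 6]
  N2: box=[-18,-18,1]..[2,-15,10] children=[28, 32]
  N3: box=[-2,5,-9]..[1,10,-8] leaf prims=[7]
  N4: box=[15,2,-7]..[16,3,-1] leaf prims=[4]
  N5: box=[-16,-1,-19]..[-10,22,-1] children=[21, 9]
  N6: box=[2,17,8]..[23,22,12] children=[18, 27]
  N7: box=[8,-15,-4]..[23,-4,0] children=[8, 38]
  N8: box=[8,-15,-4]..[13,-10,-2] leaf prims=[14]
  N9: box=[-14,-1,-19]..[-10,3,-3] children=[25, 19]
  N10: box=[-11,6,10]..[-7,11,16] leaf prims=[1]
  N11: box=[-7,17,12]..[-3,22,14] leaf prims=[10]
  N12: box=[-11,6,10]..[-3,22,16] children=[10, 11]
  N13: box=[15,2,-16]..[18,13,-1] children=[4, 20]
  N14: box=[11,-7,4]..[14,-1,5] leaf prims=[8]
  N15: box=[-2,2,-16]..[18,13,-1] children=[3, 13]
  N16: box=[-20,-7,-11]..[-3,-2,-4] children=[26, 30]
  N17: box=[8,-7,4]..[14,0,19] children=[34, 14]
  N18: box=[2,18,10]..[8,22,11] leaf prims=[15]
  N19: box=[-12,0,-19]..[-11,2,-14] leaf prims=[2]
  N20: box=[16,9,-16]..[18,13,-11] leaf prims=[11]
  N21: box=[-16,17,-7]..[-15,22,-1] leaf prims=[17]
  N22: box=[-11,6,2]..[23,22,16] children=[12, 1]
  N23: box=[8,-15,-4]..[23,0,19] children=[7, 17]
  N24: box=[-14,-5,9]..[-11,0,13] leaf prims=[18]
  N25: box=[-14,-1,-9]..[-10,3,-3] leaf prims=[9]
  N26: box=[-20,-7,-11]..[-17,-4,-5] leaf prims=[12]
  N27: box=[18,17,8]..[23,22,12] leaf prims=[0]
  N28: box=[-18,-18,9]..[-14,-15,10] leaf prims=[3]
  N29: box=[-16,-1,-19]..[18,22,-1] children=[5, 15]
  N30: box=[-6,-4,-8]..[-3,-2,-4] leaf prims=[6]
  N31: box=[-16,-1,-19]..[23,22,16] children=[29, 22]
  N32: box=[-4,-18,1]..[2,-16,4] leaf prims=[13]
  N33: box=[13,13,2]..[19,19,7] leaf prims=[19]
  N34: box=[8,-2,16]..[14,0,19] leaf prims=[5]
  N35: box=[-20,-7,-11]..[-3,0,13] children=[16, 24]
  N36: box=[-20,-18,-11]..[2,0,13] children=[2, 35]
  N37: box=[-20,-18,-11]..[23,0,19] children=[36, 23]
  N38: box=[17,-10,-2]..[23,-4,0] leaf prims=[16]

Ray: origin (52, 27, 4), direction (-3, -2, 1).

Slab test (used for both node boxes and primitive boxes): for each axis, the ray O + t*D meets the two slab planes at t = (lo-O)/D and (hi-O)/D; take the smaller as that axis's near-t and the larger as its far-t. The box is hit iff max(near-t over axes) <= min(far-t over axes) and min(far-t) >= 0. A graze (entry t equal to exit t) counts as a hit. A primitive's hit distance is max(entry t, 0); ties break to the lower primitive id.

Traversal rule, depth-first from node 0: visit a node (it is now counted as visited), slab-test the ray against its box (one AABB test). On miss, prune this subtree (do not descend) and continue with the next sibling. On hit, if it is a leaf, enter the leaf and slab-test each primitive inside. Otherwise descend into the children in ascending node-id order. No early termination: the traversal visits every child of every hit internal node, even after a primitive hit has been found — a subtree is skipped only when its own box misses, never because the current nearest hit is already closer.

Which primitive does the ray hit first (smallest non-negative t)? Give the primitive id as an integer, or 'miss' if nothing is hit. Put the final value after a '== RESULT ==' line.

Trace the traversal:
N0 x:[29/3,24] y:[5/2,45/2] z:[-23,15] -> hit [29/3,15], descend [31, 37]
  N31 x:[29/3,68/3] y:[5/2,14] z:[-23,12] -> hit [29/3,12], descend [22, 29]
    N22 x:[29/3,21] y:[5/2,21/2] z:[-2,12] -> hit [29/3,21/2], descend [1, 12]
      N1 x:[29/3,50/3] y:[5/2,7] z:[-2,8] -> miss, prune
      N12 x:[55/3,21] y:[5/2,21/2] z:[6,12] -> miss, prune
    N29 x:[34/3,68/3] y:[5/2,14] z:[-23,-5] -> miss, prune
  N37 x:[29/3,24] y:[27/2,45/2] z:[-15,15] -> hit [27/2,15], descend [23, 36]
    N23 x:[29/3,44/3] y:[27/2,21] z:[-8,15] -> hit [27/2,44/3], descend [7, 17]
      N7 x:[29/3,44/3] y:[31/2,21] z:[-8,-4] -> miss, prune
      N17 x:[38/3,44/3] y:[27/2,17] z:[0,15] -> hit [27/2,44/3], descend [14, 34]
        N14 x:[38/3,41/3] y:[14,17] z:[0,1] -> miss, prune
        N34 x:[38/3,44/3] y:[27/2,29/2] z:[12,15] -> hit [27/2,29/2] leaf, test {P5@t=27/2}
    N36 x:[50/3,24] y:[27/2,45/2] z:[-15,9] -> miss, prune

Visited [0, 31, 22, 1, 12, 29, 37, 23, 7, 17, 14, 34, 36]. Tests: 13 box, 1 leaf. Nearest: P5.

== RESULT ==
5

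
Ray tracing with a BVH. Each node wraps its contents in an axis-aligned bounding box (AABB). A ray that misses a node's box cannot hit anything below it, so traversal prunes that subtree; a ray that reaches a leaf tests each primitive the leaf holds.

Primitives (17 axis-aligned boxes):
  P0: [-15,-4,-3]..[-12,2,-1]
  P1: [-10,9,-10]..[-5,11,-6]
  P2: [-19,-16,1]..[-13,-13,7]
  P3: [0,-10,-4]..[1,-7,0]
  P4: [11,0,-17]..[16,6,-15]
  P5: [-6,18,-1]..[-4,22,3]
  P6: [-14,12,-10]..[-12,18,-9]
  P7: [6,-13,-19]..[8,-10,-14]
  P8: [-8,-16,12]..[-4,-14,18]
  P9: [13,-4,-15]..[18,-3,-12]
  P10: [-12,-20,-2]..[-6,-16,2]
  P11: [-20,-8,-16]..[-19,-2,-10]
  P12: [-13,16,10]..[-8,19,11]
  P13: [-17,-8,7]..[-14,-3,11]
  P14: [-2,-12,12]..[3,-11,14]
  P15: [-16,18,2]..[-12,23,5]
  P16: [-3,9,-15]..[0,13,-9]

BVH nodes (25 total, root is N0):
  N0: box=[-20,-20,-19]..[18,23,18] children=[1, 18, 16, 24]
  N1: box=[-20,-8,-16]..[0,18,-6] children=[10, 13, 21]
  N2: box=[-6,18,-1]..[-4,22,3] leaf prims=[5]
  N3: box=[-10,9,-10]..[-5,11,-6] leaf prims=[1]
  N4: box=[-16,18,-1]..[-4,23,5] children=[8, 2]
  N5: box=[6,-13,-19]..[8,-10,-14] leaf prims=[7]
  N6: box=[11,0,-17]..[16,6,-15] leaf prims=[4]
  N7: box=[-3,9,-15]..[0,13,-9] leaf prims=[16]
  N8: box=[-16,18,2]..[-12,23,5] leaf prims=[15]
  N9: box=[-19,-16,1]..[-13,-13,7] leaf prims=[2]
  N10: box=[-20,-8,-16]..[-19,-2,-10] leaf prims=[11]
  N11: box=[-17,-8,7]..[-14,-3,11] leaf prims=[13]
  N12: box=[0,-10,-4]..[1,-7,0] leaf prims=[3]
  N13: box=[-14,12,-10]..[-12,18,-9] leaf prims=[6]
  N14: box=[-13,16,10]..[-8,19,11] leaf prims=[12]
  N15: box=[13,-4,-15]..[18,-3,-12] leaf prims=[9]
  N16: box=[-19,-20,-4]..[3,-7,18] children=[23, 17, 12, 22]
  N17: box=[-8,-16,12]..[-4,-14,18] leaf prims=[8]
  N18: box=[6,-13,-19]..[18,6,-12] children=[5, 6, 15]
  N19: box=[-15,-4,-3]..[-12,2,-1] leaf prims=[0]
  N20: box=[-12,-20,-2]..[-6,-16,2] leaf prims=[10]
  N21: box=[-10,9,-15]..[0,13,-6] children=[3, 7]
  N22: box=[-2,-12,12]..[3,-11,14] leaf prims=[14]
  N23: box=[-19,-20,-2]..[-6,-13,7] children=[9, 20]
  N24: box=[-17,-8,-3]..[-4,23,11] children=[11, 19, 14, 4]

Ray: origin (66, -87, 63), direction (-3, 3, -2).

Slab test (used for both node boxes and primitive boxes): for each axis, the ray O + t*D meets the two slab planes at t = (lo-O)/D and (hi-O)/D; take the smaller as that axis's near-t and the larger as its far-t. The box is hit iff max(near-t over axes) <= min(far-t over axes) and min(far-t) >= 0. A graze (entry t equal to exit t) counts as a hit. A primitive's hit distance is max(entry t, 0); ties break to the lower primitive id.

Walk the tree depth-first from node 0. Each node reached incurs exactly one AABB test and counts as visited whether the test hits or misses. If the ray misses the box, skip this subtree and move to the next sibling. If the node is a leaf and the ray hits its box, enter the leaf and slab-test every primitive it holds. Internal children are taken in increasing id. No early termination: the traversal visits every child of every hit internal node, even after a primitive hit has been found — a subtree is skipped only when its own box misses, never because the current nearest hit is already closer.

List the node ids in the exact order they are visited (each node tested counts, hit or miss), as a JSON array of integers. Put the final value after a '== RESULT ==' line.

Traverse from the root:
N0 x:[16,86/3] y:[67/3,110/3] z:[45/2,41] -> hit [45/2,86/3], descend [1, 16, 18, 24]
  N1 x:[22,86/3] y:[79/3,35] z:[69/2,79/2] -> miss, prune
  N16 x:[21,85/3] y:[67/3,80/3] z:[45/2,67/2] -> hit [45/2,80/3], descend [12, 17, 22, 23]
    N12 x:[65/3,22] y:[77/3,80/3] z:[63/2,67/2] -> miss, prune
    N17 x:[70/3,74/3] y:[71/3,73/3] z:[45/2,51/2] -> hit [71/3,73/3] leaf, test {P8@t=71/3}
    N22 x:[21,68/3] y:[25,76/3] z:[49/2,51/2] -> miss, prune
    N23 x:[24,85/3] y:[67/3,74/3] z:[28,65/2] -> miss, prune
  N18 x:[16,20] y:[74/3,31] z:[75/2,41] -> miss, prune
  N24 x:[70/3,83/3] y:[79/3,110/3] z:[26,33] -> hit [79/3,83/3], descend [4, 11, 14, 19]
    N4 x:[70/3,82/3] y:[35,110/3] z:[29,32] -> miss, prune
    N11 x:[80/3,83/3] y:[79/3,28] z:[26,28] -> hit [80/3,83/3] leaf, test {P13@t=80/3}
    N14 x:[74/3,79/3] y:[103/3,106/3] z:[26,53/2] -> miss, prune
    N19 x:[26,27] y:[83/3,89/3] z:[32,33] -> miss, prune

order=[0, 1, 16, 12, 17, 22, 23, 18, 24, 4, 11, 14, 19]  |boxes|=13  |leaves|=2  hit=P8

== RESULT ==
[0, 1, 16, 12, 17, 22, 23, 18, 24, 4, 11, 14, 19]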